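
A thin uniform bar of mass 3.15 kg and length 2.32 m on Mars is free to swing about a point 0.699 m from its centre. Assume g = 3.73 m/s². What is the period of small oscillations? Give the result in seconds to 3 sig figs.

For a physical pendulum T = 2π√(I/(mgd)), with d = 0.6990 m from pivot to centre of mass.
I_cm = mL²/12 = 3.15 × 2.32²/12 = 1.413 kg·m²; I = I_cm + md² = 1.413 + 3.15 × 0.6990² = 2.952 kg·m².
T = 2π√(2.952/(3.15 × 3.73 × 0.6990)) = 3.77 s.

3.77 s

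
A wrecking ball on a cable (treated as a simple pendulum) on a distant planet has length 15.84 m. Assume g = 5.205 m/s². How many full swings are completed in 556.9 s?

T = 2π√(L/g) = 2π√(15.84/5.205) = 10.961 s.
Number of complete oscillations = ⌊556.9/10.961⌋ = ⌊50.808⌋ = 50.

50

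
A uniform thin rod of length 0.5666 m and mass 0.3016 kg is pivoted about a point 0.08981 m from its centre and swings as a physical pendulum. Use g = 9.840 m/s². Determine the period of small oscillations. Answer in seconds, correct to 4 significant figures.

For a physical pendulum T = 2π√(I/(mgd)), with d = 0.089810 m from pivot to centre of mass.
I_cm = mL²/12 = 0.3016 × 0.5666²/12 = 0.0080687 kg·m²; I = I_cm + md² = 0.0080687 + 0.3016 × 0.089810² = 0.010501 kg·m².
T = 2π√(0.010501/(0.3016 × 9.840 × 0.089810)) = 1.247 s.

1.247 s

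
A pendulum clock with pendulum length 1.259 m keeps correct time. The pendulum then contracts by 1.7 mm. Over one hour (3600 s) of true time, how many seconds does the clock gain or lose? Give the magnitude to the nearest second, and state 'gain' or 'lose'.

gain 2 s

T ∝ √L, so T'/T = √(1.25730/1.259) = 0.999325.
In 3600 s of true time the clock registers 3600/0.999325 = 3602.4 s, so it gains 2 s.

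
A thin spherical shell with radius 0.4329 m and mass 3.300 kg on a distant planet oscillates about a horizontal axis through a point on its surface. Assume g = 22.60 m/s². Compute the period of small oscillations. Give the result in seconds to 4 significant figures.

I_cm = (2/3)mr² = 0.41229 kg·m². The pivot is at distance d = 0.4329 m from the centre of mass.
By the parallel-axis theorem, I = I_cm + md² = 0.41229 + 0.61843 = 1.0307 kg·m².
T = 2π√(I/(mgd)) = 2π√(1.0307/(3.300 × 22.60 × 0.4329)) = 1.123 s.

1.123 s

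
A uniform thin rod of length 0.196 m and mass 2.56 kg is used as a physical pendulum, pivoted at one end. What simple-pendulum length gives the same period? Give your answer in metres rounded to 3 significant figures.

0.131 m

The equivalent simple-pendulum length is L_eq = I/(md), where I is about the pivot and d = 0.09800 m.
I_cm = (1/12)mL² = 0.008195 kg·m², so I = I_cm + md² = 0.008195 + 0.02459 = 0.03278 kg·m².
L_eq = 0.03278/(2.56 × 0.09800) = 0.131 m.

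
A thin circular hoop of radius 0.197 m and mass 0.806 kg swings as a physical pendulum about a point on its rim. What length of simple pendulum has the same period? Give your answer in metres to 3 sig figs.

0.394 m

The equivalent simple-pendulum length is L_eq = I/(md), where I is about the pivot and d = 0.1970 m.
I_cm = mR² = 0.03128 kg·m², so I = I_cm + md² = 0.03128 + 0.03128 = 0.06256 kg·m².
L_eq = 0.06256/(0.806 × 0.1970) = 0.394 m.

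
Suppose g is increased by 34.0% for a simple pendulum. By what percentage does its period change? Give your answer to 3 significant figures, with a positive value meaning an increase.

T ∝ 1/√g, so T'/T = 1/√(1.340) = 0.8639.
Percentage change in T = (0.8639 − 1) × 100% = -13.6%.

-13.6%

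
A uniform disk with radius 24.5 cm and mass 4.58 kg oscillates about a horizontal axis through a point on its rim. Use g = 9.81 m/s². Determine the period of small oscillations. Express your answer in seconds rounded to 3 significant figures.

1.22 s

I_cm = ½mr² = 0.1375 kg·m². The pivot is at distance d = 0.245 m from the centre of mass.
By the parallel-axis theorem, I = I_cm + md² = 0.1375 + 0.2749 = 0.4124 kg·m².
T = 2π√(I/(mgd)) = 2π√(0.4124/(4.58 × 9.81 × 0.245)) = 1.22 s.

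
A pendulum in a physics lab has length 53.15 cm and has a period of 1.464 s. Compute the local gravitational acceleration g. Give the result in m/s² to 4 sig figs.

From T = 2π√(L/g), g = 4π²L/T² = 4π² × 0.5315/1.4640² = 9.790 m/s².

9.790 m/s²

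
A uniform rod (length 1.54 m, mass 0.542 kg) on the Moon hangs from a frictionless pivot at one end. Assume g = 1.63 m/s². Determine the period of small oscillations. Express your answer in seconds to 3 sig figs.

4.99 s

For a physical pendulum T = 2π√(I/(mgd)), with d = 0.7700 m from pivot to centre of mass.
I_cm = mL²/12 = 0.542 × 1.54²/12 = 0.1071 kg·m²; I = I_cm + md² = 0.1071 + 0.542 × 0.7700² = 0.4285 kg·m².
T = 2π√(0.4285/(0.542 × 1.63 × 0.7700)) = 4.99 s.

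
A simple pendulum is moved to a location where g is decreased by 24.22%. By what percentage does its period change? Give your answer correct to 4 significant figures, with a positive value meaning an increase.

T ∝ 1/√g, so T'/T = 1/√(0.75780) = 1.1487.
Percentage change in T = (1.1487 − 1) × 100% = 14.87%.

14.87%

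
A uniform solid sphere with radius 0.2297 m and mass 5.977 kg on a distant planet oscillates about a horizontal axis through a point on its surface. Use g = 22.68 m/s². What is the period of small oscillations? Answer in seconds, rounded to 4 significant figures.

I_cm = (2/5)mr² = 0.12614 kg·m². The pivot is at distance d = 0.2297 m from the centre of mass.
By the parallel-axis theorem, I = I_cm + md² = 0.12614 + 0.31536 = 0.44150 kg·m².
T = 2π√(I/(mgd)) = 2π√(0.44150/(5.977 × 22.68 × 0.2297)) = 0.7482 s.

0.7482 s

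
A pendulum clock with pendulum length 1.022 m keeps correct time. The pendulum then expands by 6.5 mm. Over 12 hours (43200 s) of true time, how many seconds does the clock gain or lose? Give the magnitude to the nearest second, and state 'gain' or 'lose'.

T ∝ √L, so T'/T = √(1.02850/1.022) = 1.00317.
In 43200 s of true time the clock registers 43200/1.00317 = 43063.3 s, so it loses 137 s.

lose 137 s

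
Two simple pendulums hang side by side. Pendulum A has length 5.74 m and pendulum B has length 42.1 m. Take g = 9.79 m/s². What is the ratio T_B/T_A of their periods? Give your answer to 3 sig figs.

T ∝ √L, so T_B/T_A = √(L_B/L_A) = √(42.1/5.74) = 2.71.

2.71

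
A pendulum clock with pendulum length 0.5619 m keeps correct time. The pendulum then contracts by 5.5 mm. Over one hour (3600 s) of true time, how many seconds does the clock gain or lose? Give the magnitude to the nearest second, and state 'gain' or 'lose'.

gain 18 s

T ∝ √L, so T'/T = √(0.55640/0.5619) = 0.995094.
In 3600 s of true time the clock registers 3600/0.995094 = 3617.7 s, so it gains 18 s.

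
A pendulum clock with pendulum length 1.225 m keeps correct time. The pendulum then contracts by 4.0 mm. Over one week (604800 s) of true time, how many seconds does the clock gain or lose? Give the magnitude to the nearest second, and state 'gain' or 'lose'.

T ∝ √L, so T'/T = √(1.22100/1.225) = 0.998366.
In 604800 s of true time the clock registers 604800/0.998366 = 605789.9 s, so it gains 990 s.

gain 990 s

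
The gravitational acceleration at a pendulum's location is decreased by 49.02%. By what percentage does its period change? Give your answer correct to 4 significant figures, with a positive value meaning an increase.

40.06%

T ∝ 1/√g, so T'/T = 1/√(0.50980) = 1.4006.
Percentage change in T = (1.4006 − 1) × 100% = 40.06%.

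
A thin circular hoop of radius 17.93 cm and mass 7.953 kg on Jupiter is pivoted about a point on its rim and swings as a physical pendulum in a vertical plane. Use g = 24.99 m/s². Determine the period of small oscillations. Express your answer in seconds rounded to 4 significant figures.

I_cm = mr² = 0.25568 kg·m². The pivot is at distance d = 0.1793 m from the centre of mass.
By the parallel-axis theorem, I = I_cm + md² = 0.25568 + 0.25568 = 0.51135 kg·m².
T = 2π√(I/(mgd)) = 2π√(0.51135/(7.953 × 24.99 × 0.1793)) = 0.7527 s.

0.7527 s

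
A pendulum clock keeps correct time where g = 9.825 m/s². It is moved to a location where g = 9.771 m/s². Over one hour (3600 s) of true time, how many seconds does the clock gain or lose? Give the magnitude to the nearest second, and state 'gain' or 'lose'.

The clock's period scales as T ∝ 1/√g, so T'/T = √(9.825/9.771) = 1.00276.
In 3600 s of true time the clock registers 3600/1.00276 = 3590.1 s, so it loses 10 s.

lose 10 s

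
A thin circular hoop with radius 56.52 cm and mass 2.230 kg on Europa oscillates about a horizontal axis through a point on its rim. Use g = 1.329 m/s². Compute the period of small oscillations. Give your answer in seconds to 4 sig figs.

I_cm = mr² = 0.71238 kg·m². The pivot is at distance d = 0.5652 m from the centre of mass.
By the parallel-axis theorem, I = I_cm + md² = 0.71238 + 0.71238 = 1.4248 kg·m².
T = 2π√(I/(mgd)) = 2π√(1.4248/(2.230 × 1.329 × 0.5652)) = 5.795 s.

5.795 s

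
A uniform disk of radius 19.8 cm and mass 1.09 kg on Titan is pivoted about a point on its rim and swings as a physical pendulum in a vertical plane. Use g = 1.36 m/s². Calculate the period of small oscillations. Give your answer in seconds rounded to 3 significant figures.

2.94 s

I_cm = ½mr² = 0.02137 kg·m². The pivot is at distance d = 0.198 m from the centre of mass.
By the parallel-axis theorem, I = I_cm + md² = 0.02137 + 0.04273 = 0.06410 kg·m².
T = 2π√(I/(mgd)) = 2π√(0.06410/(1.09 × 1.36 × 0.198)) = 2.94 s.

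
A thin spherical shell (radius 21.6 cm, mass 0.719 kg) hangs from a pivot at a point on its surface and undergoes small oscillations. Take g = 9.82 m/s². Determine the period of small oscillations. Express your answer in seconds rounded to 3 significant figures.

1.20 s

I_cm = (2/3)mr² = 0.02236 kg·m². The pivot is at distance d = 0.216 m from the centre of mass.
By the parallel-axis theorem, I = I_cm + md² = 0.02236 + 0.03355 = 0.05591 kg·m².
T = 2π√(I/(mgd)) = 2π√(0.05591/(0.719 × 9.82 × 0.216)) = 1.20 s.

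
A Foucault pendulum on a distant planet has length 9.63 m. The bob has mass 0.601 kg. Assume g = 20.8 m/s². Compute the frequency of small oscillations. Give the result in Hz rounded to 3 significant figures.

0.234 Hz

T = 2π√(L/g) = 2π√(9.63/20.8) = 4.275 s, so f = 1/T = 0.234 Hz.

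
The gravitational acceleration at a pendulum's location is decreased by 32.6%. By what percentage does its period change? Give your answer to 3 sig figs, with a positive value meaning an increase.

21.8%

T ∝ 1/√g, so T'/T = 1/√(0.6740) = 1.218.
Percentage change in T = (1.218 − 1) × 100% = 21.8%.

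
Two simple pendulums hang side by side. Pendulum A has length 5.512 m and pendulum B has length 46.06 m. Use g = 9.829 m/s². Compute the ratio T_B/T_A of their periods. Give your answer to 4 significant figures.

2.891

T ∝ √L, so T_B/T_A = √(L_B/L_A) = √(46.06/5.512) = 2.891.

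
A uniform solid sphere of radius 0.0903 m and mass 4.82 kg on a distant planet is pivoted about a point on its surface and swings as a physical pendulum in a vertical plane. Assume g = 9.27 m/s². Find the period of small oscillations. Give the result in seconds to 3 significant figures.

I_cm = (2/5)mr² = 0.01572 kg·m². The pivot is at distance d = 0.0903 m from the centre of mass.
By the parallel-axis theorem, I = I_cm + md² = 0.01572 + 0.03930 = 0.05502 kg·m².
T = 2π√(I/(mgd)) = 2π√(0.05502/(4.82 × 9.27 × 0.0903)) = 0.734 s.

0.734 s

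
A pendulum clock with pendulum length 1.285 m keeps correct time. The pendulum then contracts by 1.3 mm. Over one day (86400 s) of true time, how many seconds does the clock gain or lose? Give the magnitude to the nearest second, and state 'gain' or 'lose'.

T ∝ √L, so T'/T = √(1.28370/1.285) = 0.999494.
In 86400 s of true time the clock registers 86400/0.999494 = 86443.7 s, so it gains 44 s.

gain 44 s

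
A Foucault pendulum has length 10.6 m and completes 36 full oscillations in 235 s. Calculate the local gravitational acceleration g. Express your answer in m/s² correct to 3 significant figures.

T = 235/36 = 6.528 s.
From T = 2π√(L/g), g = 4π²L/T² = 4π² × 10.6/6.528² = 9.82 m/s².

9.82 m/s²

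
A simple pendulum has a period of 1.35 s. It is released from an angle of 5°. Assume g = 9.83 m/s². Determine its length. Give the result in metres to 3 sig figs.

0.454 m

From T = 2π√(L/g), L = gT²/(4π²) = 9.83 × 1.350²/(4π²) = 0.454 m.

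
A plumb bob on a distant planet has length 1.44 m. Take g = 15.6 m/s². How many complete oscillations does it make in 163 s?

T = 2π√(L/g) = 2π√(1.44/15.6) = 1.909 s.
Number of complete oscillations = ⌊163/1.909⌋ = ⌊85.39⌋ = 85.

85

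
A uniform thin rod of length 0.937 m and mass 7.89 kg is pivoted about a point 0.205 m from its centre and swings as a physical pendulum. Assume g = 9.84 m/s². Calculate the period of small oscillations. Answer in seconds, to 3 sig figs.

1.50 s

For a physical pendulum T = 2π√(I/(mgd)), with d = 0.2050 m from pivot to centre of mass.
I_cm = mL²/12 = 7.89 × 0.937²/12 = 0.5773 kg·m²; I = I_cm + md² = 0.5773 + 7.89 × 0.2050² = 0.9088 kg·m².
T = 2π√(0.9088/(7.89 × 9.84 × 0.2050)) = 1.50 s.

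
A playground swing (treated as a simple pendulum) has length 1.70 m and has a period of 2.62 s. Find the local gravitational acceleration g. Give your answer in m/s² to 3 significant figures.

From T = 2π√(L/g), g = 4π²L/T² = 4π² × 1.70/2.620² = 9.78 m/s².

9.78 m/s²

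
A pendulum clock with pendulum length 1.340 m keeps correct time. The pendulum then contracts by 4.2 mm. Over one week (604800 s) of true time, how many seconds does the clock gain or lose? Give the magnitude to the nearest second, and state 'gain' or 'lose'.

gain 950 s

T ∝ √L, so T'/T = √(1.33580/1.340) = 0.998432.
In 604800 s of true time the clock registers 604800/0.998432 = 605750.1 s, so it gains 950 s.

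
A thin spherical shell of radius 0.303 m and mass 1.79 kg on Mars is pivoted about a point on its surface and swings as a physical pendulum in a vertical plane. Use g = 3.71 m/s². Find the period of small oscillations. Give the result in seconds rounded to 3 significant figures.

I_cm = (2/3)mr² = 0.1096 kg·m². The pivot is at distance d = 0.303 m from the centre of mass.
By the parallel-axis theorem, I = I_cm + md² = 0.1096 + 0.1643 = 0.2739 kg·m².
T = 2π√(I/(mgd)) = 2π√(0.2739/(1.79 × 3.71 × 0.303)) = 2.32 s.

2.32 s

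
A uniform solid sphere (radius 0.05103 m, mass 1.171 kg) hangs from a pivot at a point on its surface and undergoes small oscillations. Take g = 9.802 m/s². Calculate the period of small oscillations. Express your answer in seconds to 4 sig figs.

0.5364 s

I_cm = (2/5)mr² = 0.0012197 kg·m². The pivot is at distance d = 0.05103 m from the centre of mass.
By the parallel-axis theorem, I = I_cm + md² = 0.0012197 + 0.0030494 = 0.0042691 kg·m².
T = 2π√(I/(mgd)) = 2π√(0.0042691/(1.171 × 9.802 × 0.05103)) = 0.5364 s.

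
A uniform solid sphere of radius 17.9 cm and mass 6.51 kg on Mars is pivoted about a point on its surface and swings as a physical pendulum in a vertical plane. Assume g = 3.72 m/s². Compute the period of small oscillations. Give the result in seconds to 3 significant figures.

1.63 s

I_cm = (2/5)mr² = 0.08343 kg·m². The pivot is at distance d = 0.179 m from the centre of mass.
By the parallel-axis theorem, I = I_cm + md² = 0.08343 + 0.2086 = 0.2920 kg·m².
T = 2π√(I/(mgd)) = 2π√(0.2920/(6.51 × 3.72 × 0.179)) = 1.63 s.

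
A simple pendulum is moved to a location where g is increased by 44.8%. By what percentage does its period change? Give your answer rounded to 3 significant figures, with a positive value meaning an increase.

T ∝ 1/√g, so T'/T = 1/√(1.448) = 0.8310.
Percentage change in T = (0.8310 − 1) × 100% = -16.9%.

-16.9%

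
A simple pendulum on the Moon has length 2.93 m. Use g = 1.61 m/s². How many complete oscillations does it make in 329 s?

38

T = 2π√(L/g) = 2π√(2.93/1.61) = 8.476 s.
Number of complete oscillations = ⌊329/8.476⌋ = ⌊38.81⌋ = 38.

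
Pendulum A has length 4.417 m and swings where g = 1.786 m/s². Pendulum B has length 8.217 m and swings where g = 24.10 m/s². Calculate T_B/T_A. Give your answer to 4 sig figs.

T = 2π√(L/g), so T_B/T_A = √((L_B/g_B)/(L_A/g_A)) = √((8.217/24.10)/(4.417/1.786)) = 0.3713.

0.3713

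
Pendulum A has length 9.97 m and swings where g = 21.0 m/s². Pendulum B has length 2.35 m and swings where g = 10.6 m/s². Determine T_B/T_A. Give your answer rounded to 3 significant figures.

0.683

T = 2π√(L/g), so T_B/T_A = √((L_B/g_B)/(L_A/g_A)) = √((2.35/10.6)/(9.97/21.0)) = 0.683.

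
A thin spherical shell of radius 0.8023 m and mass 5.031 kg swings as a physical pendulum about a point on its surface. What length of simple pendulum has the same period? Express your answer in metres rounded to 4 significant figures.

The equivalent simple-pendulum length is L_eq = I/(md), where I is about the pivot and d = 0.80230 m.
I_cm = (2/3)mR² = 2.1589 kg·m², so I = I_cm + md² = 2.1589 + 3.2384 = 5.3973 kg·m².
L_eq = 5.3973/(5.031 × 0.80230) = 1.337 m.

1.337 m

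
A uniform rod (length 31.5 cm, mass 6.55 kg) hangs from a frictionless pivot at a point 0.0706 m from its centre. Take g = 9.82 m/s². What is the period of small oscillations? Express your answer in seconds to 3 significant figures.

0.869 s

For a physical pendulum T = 2π√(I/(mgd)), with d = 0.07060 m from pivot to centre of mass.
I_cm = mL²/12 = 6.55 × 0.315²/12 = 0.05416 kg·m²; I = I_cm + md² = 0.05416 + 6.55 × 0.07060² = 0.08681 kg·m².
T = 2π√(0.08681/(6.55 × 9.82 × 0.07060)) = 0.869 s.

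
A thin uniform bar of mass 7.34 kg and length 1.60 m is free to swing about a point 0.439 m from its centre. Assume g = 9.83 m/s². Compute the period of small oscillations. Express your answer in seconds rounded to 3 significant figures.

1.93 s

For a physical pendulum T = 2π√(I/(mgd)), with d = 0.4390 m from pivot to centre of mass.
I_cm = mL²/12 = 7.34 × 1.60²/12 = 1.566 kg·m²; I = I_cm + md² = 1.566 + 7.34 × 0.4390² = 2.980 kg·m².
T = 2π√(2.980/(7.34 × 9.83 × 0.4390)) = 1.93 s.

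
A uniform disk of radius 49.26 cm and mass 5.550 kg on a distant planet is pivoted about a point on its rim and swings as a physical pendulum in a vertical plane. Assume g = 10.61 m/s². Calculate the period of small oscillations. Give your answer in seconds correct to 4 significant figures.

1.658 s

I_cm = ½mr² = 0.67337 kg·m². The pivot is at distance d = 0.4926 m from the centre of mass.
By the parallel-axis theorem, I = I_cm + md² = 0.67337 + 1.3467 = 2.0201 kg·m².
T = 2π√(I/(mgd)) = 2π√(2.0201/(5.550 × 10.61 × 0.4926)) = 1.658 s.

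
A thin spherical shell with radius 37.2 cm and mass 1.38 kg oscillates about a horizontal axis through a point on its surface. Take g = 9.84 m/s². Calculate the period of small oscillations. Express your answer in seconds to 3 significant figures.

1.58 s

I_cm = (2/3)mr² = 0.1273 kg·m². The pivot is at distance d = 0.372 m from the centre of mass.
By the parallel-axis theorem, I = I_cm + md² = 0.1273 + 0.1910 = 0.3183 kg·m².
T = 2π√(I/(mgd)) = 2π√(0.3183/(1.38 × 9.84 × 0.372)) = 1.58 s.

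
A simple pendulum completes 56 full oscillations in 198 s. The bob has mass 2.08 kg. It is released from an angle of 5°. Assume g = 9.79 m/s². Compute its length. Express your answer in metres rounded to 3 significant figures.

3.10 m

T = 198/56 = 3.536 s.
From T = 2π√(L/g), L = gT²/(4π²) = 9.79 × 3.536²/(4π²) = 3.10 m.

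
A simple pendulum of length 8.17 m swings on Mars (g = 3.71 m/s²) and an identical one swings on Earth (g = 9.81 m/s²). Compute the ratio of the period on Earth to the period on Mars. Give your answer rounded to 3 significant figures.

T ∝ 1/√g, so T₂/T₁ = √(g₁/g₂) = √(3.71/9.81) = 0.615.

0.615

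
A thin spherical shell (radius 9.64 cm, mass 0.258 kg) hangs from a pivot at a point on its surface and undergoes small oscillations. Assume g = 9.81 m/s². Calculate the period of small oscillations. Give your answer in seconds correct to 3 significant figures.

I_cm = (2/3)mr² = 0.001598 kg·m². The pivot is at distance d = 0.0964 m from the centre of mass.
By the parallel-axis theorem, I = I_cm + md² = 0.001598 + 0.002398 = 0.003996 kg·m².
T = 2π√(I/(mgd)) = 2π√(0.003996/(0.258 × 9.81 × 0.0964)) = 0.804 s.

0.804 s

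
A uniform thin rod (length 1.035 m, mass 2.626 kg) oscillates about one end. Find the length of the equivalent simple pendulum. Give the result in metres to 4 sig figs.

0.6900 m

The equivalent simple-pendulum length is L_eq = I/(md), where I is about the pivot and d = 0.51750 m.
I_cm = (1/12)mL² = 0.23442 kg·m², so I = I_cm + md² = 0.23442 + 0.70326 = 0.93768 kg·m².
L_eq = 0.93768/(2.626 × 0.51750) = 0.6900 m.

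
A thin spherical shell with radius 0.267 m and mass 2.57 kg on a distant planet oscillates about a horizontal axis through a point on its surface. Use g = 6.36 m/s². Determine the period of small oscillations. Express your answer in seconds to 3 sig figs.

I_cm = (2/3)mr² = 0.1221 kg·m². The pivot is at distance d = 0.267 m from the centre of mass.
By the parallel-axis theorem, I = I_cm + md² = 0.1221 + 0.1832 = 0.3054 kg·m².
T = 2π√(I/(mgd)) = 2π√(0.3054/(2.57 × 6.36 × 0.267)) = 1.66 s.

1.66 s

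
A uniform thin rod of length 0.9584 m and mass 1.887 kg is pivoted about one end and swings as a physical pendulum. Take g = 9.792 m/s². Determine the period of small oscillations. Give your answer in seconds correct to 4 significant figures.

1.605 s

For a physical pendulum T = 2π√(I/(mgd)), with d = 0.47920 m from pivot to centre of mass.
I_cm = mL²/12 = 1.887 × 0.9584²/12 = 0.14444 kg·m²; I = I_cm + md² = 0.14444 + 1.887 × 0.47920² = 0.57776 kg·m².
T = 2π√(0.57776/(1.887 × 9.792 × 0.47920)) = 1.605 s.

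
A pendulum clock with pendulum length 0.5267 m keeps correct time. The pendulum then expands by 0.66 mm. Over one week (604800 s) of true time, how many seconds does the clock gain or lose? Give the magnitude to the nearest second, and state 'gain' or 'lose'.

T ∝ √L, so T'/T = √(0.52736/0.5267) = 1.00063.
In 604800 s of true time the clock registers 604800/1.00063 = 604421.4 s, so it loses 379 s.

lose 379 s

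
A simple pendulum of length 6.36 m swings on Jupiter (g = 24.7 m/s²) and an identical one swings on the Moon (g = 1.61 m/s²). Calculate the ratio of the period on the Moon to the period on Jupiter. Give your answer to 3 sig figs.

T ∝ 1/√g, so T₂/T₁ = √(g₁/g₂) = √(24.7/1.61) = 3.92.

3.92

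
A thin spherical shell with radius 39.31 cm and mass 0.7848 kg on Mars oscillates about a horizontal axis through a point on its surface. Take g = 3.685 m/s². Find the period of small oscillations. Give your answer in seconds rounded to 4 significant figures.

2.649 s

I_cm = (2/3)mr² = 0.080849 kg·m². The pivot is at distance d = 0.3931 m from the centre of mass.
By the parallel-axis theorem, I = I_cm + md² = 0.080849 + 0.12127 = 0.20212 kg·m².
T = 2π√(I/(mgd)) = 2π√(0.20212/(0.7848 × 3.685 × 0.3931)) = 2.649 s.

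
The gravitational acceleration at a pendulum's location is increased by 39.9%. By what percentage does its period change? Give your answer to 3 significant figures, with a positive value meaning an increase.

-15.5%

T ∝ 1/√g, so T'/T = 1/√(1.399) = 0.8455.
Percentage change in T = (0.8455 − 1) × 100% = -15.5%.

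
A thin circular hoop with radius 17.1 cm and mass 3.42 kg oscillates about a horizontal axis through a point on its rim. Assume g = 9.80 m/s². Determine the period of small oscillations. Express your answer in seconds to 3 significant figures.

I_cm = mr² = 0.1000 kg·m². The pivot is at distance d = 0.171 m from the centre of mass.
By the parallel-axis theorem, I = I_cm + md² = 0.1000 + 0.1000 = 0.2000 kg·m².
T = 2π√(I/(mgd)) = 2π√(0.2000/(3.42 × 9.80 × 0.171)) = 1.17 s.

1.17 s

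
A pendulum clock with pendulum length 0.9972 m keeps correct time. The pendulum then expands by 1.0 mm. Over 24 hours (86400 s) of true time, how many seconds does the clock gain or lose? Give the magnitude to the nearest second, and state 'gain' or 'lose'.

T ∝ √L, so T'/T = √(0.99820/0.9972) = 1.00050.
In 86400 s of true time the clock registers 86400/1.00050 = 86356.7 s, so it loses 43 s.

lose 43 s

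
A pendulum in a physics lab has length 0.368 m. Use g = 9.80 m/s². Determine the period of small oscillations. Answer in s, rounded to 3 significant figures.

T = 2π√(L/g) = 2π√(0.368/9.80) = 2π × 0.1938 = 1.22 s.

1.22 s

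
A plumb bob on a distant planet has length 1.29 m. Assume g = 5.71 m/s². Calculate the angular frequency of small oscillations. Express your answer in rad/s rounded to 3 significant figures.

ω = √(g/L) = √(5.71/1.29) = 2.10 rad/s.

2.10 rad/s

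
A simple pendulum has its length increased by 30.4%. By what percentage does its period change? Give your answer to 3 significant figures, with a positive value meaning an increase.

T ∝ √L, so T'/T = √(1.304) = 1.142.
Percentage change in T = (1.142 − 1) × 100% = 14.2%.

14.2%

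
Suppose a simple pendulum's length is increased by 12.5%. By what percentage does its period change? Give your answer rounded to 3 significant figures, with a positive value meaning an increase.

T ∝ √L, so T'/T = √(1.125) = 1.061.
Percentage change in T = (1.061 − 1) × 100% = 6.07%.

6.07%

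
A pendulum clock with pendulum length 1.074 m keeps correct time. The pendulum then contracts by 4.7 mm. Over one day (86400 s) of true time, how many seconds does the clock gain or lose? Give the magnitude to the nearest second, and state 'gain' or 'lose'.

gain 190 s

T ∝ √L, so T'/T = √(1.06930/1.074) = 0.997810.
In 86400 s of true time the clock registers 86400/0.997810 = 86589.7 s, so it gains 190 s.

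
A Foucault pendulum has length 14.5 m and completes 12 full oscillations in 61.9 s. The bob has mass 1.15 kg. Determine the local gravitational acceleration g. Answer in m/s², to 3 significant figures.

T = 61.9/12 = 5.158 s.
From T = 2π√(L/g), g = 4π²L/T² = 4π² × 14.5/5.158² = 21.5 m/s².

21.5 m/s²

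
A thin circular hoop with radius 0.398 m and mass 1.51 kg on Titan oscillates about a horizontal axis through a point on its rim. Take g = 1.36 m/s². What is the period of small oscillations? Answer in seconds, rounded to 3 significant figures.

I_cm = mr² = 0.2392 kg·m². The pivot is at distance d = 0.398 m from the centre of mass.
By the parallel-axis theorem, I = I_cm + md² = 0.2392 + 0.2392 = 0.4784 kg·m².
T = 2π√(I/(mgd)) = 2π√(0.4784/(1.51 × 1.36 × 0.398)) = 4.81 s.

4.81 s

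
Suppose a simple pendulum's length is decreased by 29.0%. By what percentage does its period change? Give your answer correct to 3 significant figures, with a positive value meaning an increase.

-15.7%

T ∝ √L, so T'/T = √(0.7100) = 0.8426.
Percentage change in T = (0.8426 − 1) × 100% = -15.7%.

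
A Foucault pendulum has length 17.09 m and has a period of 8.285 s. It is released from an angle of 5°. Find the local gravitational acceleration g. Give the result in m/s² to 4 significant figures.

From T = 2π√(L/g), g = 4π²L/T² = 4π² × 17.09/8.2850² = 9.829 m/s².

9.829 m/s²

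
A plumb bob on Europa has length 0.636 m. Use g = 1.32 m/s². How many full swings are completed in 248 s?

T = 2π√(L/g) = 2π√(0.636/1.32) = 4.361 s.
Number of complete oscillations = ⌊248/4.361⌋ = ⌊56.86⌋ = 56.

56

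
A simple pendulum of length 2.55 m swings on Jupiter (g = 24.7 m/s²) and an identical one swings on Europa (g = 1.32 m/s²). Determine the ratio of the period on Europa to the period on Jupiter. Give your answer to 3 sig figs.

T ∝ 1/√g, so T₂/T₁ = √(g₁/g₂) = √(24.7/1.32) = 4.33.

4.33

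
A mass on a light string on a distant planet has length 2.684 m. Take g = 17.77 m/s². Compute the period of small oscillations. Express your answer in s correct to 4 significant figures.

2.442 s

T = 2π√(L/g) = 2π√(2.684/17.77) = 2π × 0.38864 = 2.442 s.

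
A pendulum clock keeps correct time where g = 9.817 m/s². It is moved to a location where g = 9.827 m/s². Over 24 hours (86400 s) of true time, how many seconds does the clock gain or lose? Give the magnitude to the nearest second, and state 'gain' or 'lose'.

gain 44 s

The clock's period scales as T ∝ 1/√g, so T'/T = √(9.817/9.827) = 0.999491.
In 86400 s of true time the clock registers 86400/0.999491 = 86444.0 s, so it gains 44 s.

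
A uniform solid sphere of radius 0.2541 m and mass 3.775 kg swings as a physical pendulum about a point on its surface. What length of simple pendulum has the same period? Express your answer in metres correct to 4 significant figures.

0.3557 m

The equivalent simple-pendulum length is L_eq = I/(md), where I is about the pivot and d = 0.25410 m.
I_cm = (2/5)mR² = 0.097496 kg·m², so I = I_cm + md² = 0.097496 + 0.24374 = 0.34124 kg·m².
L_eq = 0.34124/(3.775 × 0.25410) = 0.3557 m.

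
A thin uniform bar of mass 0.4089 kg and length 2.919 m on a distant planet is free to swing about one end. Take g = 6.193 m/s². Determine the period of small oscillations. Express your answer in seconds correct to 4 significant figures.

For a physical pendulum T = 2π√(I/(mgd)), with d = 1.4595 m from pivot to centre of mass.
I_cm = mL²/12 = 0.4089 × 2.919²/12 = 0.29034 kg·m²; I = I_cm + md² = 0.29034 + 0.4089 × 1.4595² = 1.1614 kg·m².
T = 2π√(1.1614/(0.4089 × 6.193 × 1.4595)) = 3.522 s.

3.522 s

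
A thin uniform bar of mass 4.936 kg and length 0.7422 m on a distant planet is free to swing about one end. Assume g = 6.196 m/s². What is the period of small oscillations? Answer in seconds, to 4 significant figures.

For a physical pendulum T = 2π√(I/(mgd)), with d = 0.37110 m from pivot to centre of mass.
I_cm = mL²/12 = 4.936 × 0.7422²/12 = 0.22659 kg·m²; I = I_cm + md² = 0.22659 + 4.936 × 0.37110² = 0.90635 kg·m².
T = 2π√(0.90635/(4.936 × 6.196 × 0.37110)) = 1.776 s.

1.776 s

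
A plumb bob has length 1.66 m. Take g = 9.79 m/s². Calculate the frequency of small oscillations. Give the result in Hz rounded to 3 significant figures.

T = 2π√(L/g) = 2π√(1.66/9.79) = 2.587 s, so f = 1/T = 0.387 Hz.

0.387 Hz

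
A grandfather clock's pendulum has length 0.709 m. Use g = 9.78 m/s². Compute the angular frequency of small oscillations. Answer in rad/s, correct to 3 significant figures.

3.71 rad/s

ω = √(g/L) = √(9.78/0.709) = 3.71 rad/s.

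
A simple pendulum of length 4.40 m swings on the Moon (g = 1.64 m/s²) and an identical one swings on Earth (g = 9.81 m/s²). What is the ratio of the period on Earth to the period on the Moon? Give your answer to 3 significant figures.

T ∝ 1/√g, so T₂/T₁ = √(g₁/g₂) = √(1.64/9.81) = 0.409.

0.409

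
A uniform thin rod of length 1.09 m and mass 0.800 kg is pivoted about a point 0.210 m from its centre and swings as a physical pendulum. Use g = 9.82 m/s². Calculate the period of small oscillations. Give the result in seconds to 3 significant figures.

For a physical pendulum T = 2π√(I/(mgd)), with d = 0.2100 m from pivot to centre of mass.
I_cm = mL²/12 = 0.800 × 1.09²/12 = 0.07921 kg·m²; I = I_cm + md² = 0.07921 + 0.800 × 0.2100² = 0.1145 kg·m².
T = 2π√(0.1145/(0.800 × 9.82 × 0.2100)) = 1.66 s.

1.66 s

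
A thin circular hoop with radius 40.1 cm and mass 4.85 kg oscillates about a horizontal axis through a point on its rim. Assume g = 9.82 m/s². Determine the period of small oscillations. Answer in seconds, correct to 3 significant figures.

I_cm = mr² = 0.7799 kg·m². The pivot is at distance d = 0.401 m from the centre of mass.
By the parallel-axis theorem, I = I_cm + md² = 0.7799 + 0.7799 = 1.560 kg·m².
T = 2π√(I/(mgd)) = 2π√(1.560/(4.85 × 9.82 × 0.401)) = 1.80 s.

1.80 s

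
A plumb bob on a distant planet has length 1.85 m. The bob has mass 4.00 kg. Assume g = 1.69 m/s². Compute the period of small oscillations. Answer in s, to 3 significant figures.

T = 2π√(L/g) = 2π√(1.85/1.69) = 2π × 1.046 = 6.57 s.

6.57 s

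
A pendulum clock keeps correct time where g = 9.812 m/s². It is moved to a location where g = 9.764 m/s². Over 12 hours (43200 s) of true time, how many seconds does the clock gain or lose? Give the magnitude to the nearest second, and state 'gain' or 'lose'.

The clock's period scales as T ∝ 1/√g, so T'/T = √(9.812/9.764) = 1.00245.
In 43200 s of true time the clock registers 43200/1.00245 = 43094.2 s, so it loses 106 s.

lose 106 s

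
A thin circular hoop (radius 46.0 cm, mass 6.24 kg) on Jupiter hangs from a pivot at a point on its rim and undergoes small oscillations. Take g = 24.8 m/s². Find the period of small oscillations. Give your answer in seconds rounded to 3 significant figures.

1.21 s

I_cm = mr² = 1.320 kg·m². The pivot is at distance d = 0.460 m from the centre of mass.
By the parallel-axis theorem, I = I_cm + md² = 1.320 + 1.320 = 2.641 kg·m².
T = 2π√(I/(mgd)) = 2π√(2.641/(6.24 × 24.8 × 0.460)) = 1.21 s.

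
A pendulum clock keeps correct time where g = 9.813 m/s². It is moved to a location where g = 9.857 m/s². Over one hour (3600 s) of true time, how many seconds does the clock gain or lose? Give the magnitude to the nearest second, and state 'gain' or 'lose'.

The clock's period scales as T ∝ 1/√g, so T'/T = √(9.813/9.857) = 0.997766.
In 3600 s of true time the clock registers 3600/0.997766 = 3608.1 s, so it gains 8 s.

gain 8 s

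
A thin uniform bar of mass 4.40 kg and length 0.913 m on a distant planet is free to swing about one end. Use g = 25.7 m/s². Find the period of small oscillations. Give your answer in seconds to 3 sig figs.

0.967 s

For a physical pendulum T = 2π√(I/(mgd)), with d = 0.4565 m from pivot to centre of mass.
I_cm = mL²/12 = 4.40 × 0.913²/12 = 0.3056 kg·m²; I = I_cm + md² = 0.3056 + 4.40 × 0.4565² = 1.223 kg·m².
T = 2π√(1.223/(4.40 × 25.7 × 0.4565)) = 0.967 s.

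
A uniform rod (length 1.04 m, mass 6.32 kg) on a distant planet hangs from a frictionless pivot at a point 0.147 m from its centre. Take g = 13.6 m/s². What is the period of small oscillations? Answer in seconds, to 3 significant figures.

For a physical pendulum T = 2π√(I/(mgd)), with d = 0.1470 m from pivot to centre of mass.
I_cm = mL²/12 = 6.32 × 1.04²/12 = 0.5696 kg·m²; I = I_cm + md² = 0.5696 + 6.32 × 0.1470² = 0.7062 kg·m².
T = 2π√(0.7062/(6.32 × 13.6 × 0.1470)) = 1.49 s.

1.49 s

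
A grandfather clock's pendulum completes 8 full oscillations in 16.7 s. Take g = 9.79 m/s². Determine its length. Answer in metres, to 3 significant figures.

1.08 m

T = 16.7/8 = 2.087 s.
From T = 2π√(L/g), L = gT²/(4π²) = 9.79 × 2.087²/(4π²) = 1.08 m.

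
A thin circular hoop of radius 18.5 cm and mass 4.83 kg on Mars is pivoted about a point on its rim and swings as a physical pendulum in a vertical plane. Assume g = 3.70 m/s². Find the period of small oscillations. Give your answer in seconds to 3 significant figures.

I_cm = mr² = 0.1653 kg·m². The pivot is at distance d = 0.185 m from the centre of mass.
By the parallel-axis theorem, I = I_cm + md² = 0.1653 + 0.1653 = 0.3306 kg·m².
T = 2π√(I/(mgd)) = 2π√(0.3306/(4.83 × 3.70 × 0.185)) = 1.99 s.

1.99 s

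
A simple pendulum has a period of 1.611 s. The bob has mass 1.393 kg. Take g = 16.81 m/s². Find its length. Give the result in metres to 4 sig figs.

1.105 m

From T = 2π√(L/g), L = gT²/(4π²) = 16.81 × 1.6110²/(4π²) = 1.105 m.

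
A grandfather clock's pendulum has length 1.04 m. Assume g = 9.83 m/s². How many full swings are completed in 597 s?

292

T = 2π√(L/g) = 2π√(1.04/9.83) = 2.044 s.
Number of complete oscillations = ⌊597/2.044⌋ = ⌊292.1⌋ = 292.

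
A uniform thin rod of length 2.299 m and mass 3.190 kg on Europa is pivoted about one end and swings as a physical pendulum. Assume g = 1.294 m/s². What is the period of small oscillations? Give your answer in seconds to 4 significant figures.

6.838 s

For a physical pendulum T = 2π√(I/(mgd)), with d = 1.1495 m from pivot to centre of mass.
I_cm = mL²/12 = 3.190 × 2.299²/12 = 1.4050 kg·m²; I = I_cm + md² = 1.4050 + 3.190 × 1.1495² = 5.6201 kg·m².
T = 2π√(5.6201/(3.190 × 1.294 × 1.1495)) = 6.838 s.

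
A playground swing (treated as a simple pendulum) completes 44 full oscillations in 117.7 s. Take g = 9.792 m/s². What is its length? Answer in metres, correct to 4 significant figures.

T = 117.7/44 = 2.6750 s.
From T = 2π√(L/g), L = gT²/(4π²) = 9.792 × 2.6750²/(4π²) = 1.775 m.

1.775 m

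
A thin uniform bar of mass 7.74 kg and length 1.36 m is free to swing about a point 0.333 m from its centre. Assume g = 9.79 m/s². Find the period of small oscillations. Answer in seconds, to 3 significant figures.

For a physical pendulum T = 2π√(I/(mgd)), with d = 0.3330 m from pivot to centre of mass.
I_cm = mL²/12 = 7.74 × 1.36²/12 = 1.193 kg·m²; I = I_cm + md² = 1.193 + 7.74 × 0.3330² = 2.051 kg·m².
T = 2π√(2.051/(7.74 × 9.79 × 0.3330)) = 1.79 s.

1.79 s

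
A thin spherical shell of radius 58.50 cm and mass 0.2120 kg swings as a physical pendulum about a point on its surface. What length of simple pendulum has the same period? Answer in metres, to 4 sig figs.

The equivalent simple-pendulum length is L_eq = I/(md), where I is about the pivot and d = 0.58500 m.
I_cm = (2/3)mR² = 0.048368 kg·m², so I = I_cm + md² = 0.048368 + 0.072552 = 0.12092 kg·m².
L_eq = 0.12092/(0.2120 × 0.58500) = 0.9750 m.

0.9750 m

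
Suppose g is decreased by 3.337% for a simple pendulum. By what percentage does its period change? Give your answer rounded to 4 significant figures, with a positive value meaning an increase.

1.711%

T ∝ 1/√g, so T'/T = 1/√(0.96663) = 1.0171.
Percentage change in T = (1.0171 − 1) × 100% = 1.711%.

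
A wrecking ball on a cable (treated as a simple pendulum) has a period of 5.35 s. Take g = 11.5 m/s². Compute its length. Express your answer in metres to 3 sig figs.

8.34 m

From T = 2π√(L/g), L = gT²/(4π²) = 11.5 × 5.350²/(4π²) = 8.34 m.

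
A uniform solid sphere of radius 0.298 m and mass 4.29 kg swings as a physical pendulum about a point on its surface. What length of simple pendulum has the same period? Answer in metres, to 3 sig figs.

The equivalent simple-pendulum length is L_eq = I/(md), where I is about the pivot and d = 0.2980 m.
I_cm = (2/5)mR² = 0.1524 kg·m², so I = I_cm + md² = 0.1524 + 0.3810 = 0.5334 kg·m².
L_eq = 0.5334/(4.29 × 0.2980) = 0.417 m.

0.417 m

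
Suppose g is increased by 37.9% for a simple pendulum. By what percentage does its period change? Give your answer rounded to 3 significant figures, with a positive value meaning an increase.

T ∝ 1/√g, so T'/T = 1/√(1.379) = 0.8516.
Percentage change in T = (0.8516 − 1) × 100% = -14.8%.

-14.8%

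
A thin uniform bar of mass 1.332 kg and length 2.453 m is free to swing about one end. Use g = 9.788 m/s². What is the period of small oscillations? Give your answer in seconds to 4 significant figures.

2.568 s

For a physical pendulum T = 2π√(I/(mgd)), with d = 1.2265 m from pivot to centre of mass.
I_cm = mL²/12 = 1.332 × 2.453²/12 = 0.66791 kg·m²; I = I_cm + md² = 0.66791 + 1.332 × 1.2265² = 2.6716 kg·m².
T = 2π√(2.6716/(1.332 × 9.788 × 1.2265)) = 2.568 s.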